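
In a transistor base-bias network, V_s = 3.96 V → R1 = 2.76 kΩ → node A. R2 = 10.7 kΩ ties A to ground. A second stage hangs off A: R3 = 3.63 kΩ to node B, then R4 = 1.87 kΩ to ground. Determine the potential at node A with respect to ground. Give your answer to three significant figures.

Looking into the second stage from A: R3 + R4 = 5.500 kΩ appears in parallel with R2.
R2 ‖ (R3+R4) = 3.633 kΩ.
So V_A = 3.96 × 0.5683 = 2.250 V.

V_A ≈ 2.25 V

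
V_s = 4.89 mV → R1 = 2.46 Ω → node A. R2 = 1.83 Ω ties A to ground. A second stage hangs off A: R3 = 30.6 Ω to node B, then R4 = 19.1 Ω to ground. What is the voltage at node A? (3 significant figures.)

Looking into the second stage from A: R3 + R4 = 49.70 Ω appears in parallel with R2.
Effective lower resistance at A: R2 ‖ 49.70 = 1.765 Ω.
First divider: V_A = V_s · 1.765/(2.46 + 1.765) = 2.043 mV.

V_A ≈ 2.04 mV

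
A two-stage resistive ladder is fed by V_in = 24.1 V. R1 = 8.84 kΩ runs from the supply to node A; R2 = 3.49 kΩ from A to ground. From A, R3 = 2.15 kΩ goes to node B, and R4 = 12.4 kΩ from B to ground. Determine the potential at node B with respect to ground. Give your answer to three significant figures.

The second stage (R3 + R4 = 14.55 kΩ) loads node A in parallel with R2.
Effective lower resistance at A: R2 ‖ 14.55 = 2.815 kΩ.
V_A = 24.1 × 2.815/(8.84 + 2.815) = 5.821 V.
Then the unloaded second divider: V_B = V_A × R4/(R3+R4) = 5.821 × 0.8522 = 4.960 V.

V_B ≈ 4.96 V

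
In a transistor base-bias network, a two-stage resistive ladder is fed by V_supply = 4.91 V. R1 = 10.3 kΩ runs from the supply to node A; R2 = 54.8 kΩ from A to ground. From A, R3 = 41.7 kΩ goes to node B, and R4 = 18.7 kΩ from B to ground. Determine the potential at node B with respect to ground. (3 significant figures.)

The second stage (R3 + R4 = 60.40 kΩ) loads node A in parallel with R2.
R2 ‖ (R3+R4) = 28.73 kΩ.
V_A = 4.91 × 28.73/(10.3 + 28.73) = 3.614 V.
V_B = V_A × 0.3096 = 1.119 V.

V_B ≈ 1.12 V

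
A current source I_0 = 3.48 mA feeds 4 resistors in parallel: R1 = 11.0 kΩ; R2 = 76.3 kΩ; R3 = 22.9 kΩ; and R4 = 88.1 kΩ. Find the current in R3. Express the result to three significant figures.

Total conductance ΣG = 1/11.0 + 1/76.3 + 1/22.9 + 1/88.1 = 0.1590 (units of 1/kΩ).
By the current-divider rule, I = I_0 · G_k/ΣG = 3.48 × 0.2746 = 0.9556 mA.

I ≈ 0.956 mA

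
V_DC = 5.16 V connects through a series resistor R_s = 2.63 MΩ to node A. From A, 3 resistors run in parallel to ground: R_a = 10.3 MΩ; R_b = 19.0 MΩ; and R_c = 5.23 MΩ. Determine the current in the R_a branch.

I ≈ 0.264 µA

Parallel bank: R_p = 1/(1/10.3 + 1/19.0 + 1/5.23) = 2.933 MΩ.
Node voltage V_A = V_DC · R_p/(R_s + R_p) = 5.16 × 0.5273 = 2.721 V.
I(R_a) = V_A / R_a = 2.721/10.3 = 0.2641 µA.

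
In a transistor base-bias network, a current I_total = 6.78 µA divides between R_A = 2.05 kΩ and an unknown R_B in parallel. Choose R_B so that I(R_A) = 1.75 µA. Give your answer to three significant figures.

The fraction through R_A equals R_B/(R_A+R_B).
1.75/6.78 = R_B/(R_A + R_B) → R_B = R_A · (0.2581)/(1 − 0.2581) = 2.05 × 0.3479 = 0.7132 kΩ.

R_B ≈ 0.713 kΩ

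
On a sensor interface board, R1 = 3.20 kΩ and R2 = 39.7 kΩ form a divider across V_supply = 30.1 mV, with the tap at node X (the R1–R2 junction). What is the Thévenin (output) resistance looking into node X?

R_th ≈ 2.96 kΩ

Looking into X with the source shorted: R_th = R1·R2/(R1+R2) = 3.200 × 39.7/42.90 = 2.961 kΩ.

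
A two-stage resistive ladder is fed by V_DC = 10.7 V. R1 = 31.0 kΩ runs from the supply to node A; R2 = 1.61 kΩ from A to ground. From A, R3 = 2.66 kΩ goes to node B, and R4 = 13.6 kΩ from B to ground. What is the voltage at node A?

V_A ≈ 0.483 V

The second stage (R3 + R4 = 16.26 kΩ) loads node A in parallel with R2.
R2 ‖ (R3+R4) = 1.465 kΩ.
First divider: V_A = V_DC · 1.465/(31.0 + 1.465) = 0.4828 V.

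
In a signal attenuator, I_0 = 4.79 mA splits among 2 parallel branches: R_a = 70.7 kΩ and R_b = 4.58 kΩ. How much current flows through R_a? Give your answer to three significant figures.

Two-branch current divider: I_k = I_0 · R_other/(R_1 + R_2).
So I = 4.79 × 4.58/75.28 = 0.2914 mA.

I ≈ 0.291 mA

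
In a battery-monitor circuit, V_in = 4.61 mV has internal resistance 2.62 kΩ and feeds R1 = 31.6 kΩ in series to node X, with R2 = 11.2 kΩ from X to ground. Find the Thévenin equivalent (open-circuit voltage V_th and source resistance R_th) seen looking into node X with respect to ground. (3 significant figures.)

R1' = 2.62 + 31.6 = 34.22 kΩ (source resistance + R1).
Open-circuit (no load on X): V_th = V_in · R2/(R1' + R2) = 4.61 × 11.2/(34.22 + 11.2) = 1.137 mV.
Zeroing V_in shorts the top of R1' to ground, so R_th = R1' ‖ R2 = 8.438 kΩ.

V_th ≈ 1.14 mV, R_th ≈ 8.44 kΩ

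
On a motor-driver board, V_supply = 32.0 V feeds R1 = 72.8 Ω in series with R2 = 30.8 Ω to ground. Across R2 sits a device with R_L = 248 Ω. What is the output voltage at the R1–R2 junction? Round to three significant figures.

V_out ≈ 8.75 V

The load sits in parallel with R2, giving an effective lower resistance R2' = R2·R_L/(R2+R_L) = 27.40 Ω.
Now apply the divider: V_out = 32.0 × 0.2734 = 8.750 V.
(Unloaded it would be 9.51 V; the load pulls it down.)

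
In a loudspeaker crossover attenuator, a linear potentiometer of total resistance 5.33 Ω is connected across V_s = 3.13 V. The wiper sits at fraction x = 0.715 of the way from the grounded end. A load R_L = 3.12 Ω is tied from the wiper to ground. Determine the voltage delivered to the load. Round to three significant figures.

V_out ≈ 1.66 V

Lower segment x·R_p = 3.811 Ω; upper segment (1−x)·R_p = 1.519 Ω.
(x·R_p) ‖ R_L = 1.716 Ω.
Loaded-divider output: V_out = 3.13 × 0.5304 = 1.660 V.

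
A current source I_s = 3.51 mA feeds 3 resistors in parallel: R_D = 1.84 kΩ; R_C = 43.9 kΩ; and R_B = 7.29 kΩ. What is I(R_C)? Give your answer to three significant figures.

ΣG = 1/1.84 + 1/43.9 + 1/7.29 = 0.7034.
By the current-divider rule, I = I_s · G_k/ΣG = 3.51 × 0.03238 = 0.1137 mA.

I ≈ 0.114 mA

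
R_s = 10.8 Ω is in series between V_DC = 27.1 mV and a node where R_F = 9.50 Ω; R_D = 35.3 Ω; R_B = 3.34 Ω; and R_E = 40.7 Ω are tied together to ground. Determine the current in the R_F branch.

I ≈ 0.480 mA

Parallel bank: R_p = 1/(1/9.50 + 1/35.3 + 1/3.34 + 1/40.7) = 2.185 Ω.
V_A = 27.1 × 2.185/12.99 = 4.561 mV.
I(R_F) = V_A / R_F = 4.561/9.50 = 0.4801 mA.
(Equivalently: I_total = 2.087 mA, then current-divider fraction G_k/ΣG = 0.2301.)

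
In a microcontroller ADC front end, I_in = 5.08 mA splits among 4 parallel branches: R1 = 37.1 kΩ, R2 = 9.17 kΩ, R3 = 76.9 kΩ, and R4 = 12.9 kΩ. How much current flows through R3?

I ≈ 0.292 mA

Total conductance ΣG = 1/37.1 + 1/9.17 + 1/76.9 + 1/12.9 = 0.2265 (units of 1/kΩ).
By the current-divider rule, I = I_in · G_k/ΣG = 5.08 × 0.05741 = 0.2916 mA.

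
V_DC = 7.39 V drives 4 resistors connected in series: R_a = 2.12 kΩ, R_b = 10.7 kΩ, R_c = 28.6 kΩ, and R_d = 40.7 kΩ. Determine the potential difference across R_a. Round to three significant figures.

Series total: ΣR = 2.12 + 10.7 + 28.6 + 40.7 = 82.12 kΩ.
By the voltage-divider rule, V = 7.39 × 2.120/82.12 = 0.1908 V.

V ≈ 0.191 V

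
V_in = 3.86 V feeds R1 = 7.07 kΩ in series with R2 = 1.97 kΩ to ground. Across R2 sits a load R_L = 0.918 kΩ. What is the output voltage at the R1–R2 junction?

V_out ≈ 0.314 V

R2 ‖ R_L = (1.97 × 0.918)/(1.97 + 0.918) = 0.6262 kΩ.
Now apply the divider: V_out = 3.86 × 0.08136 = 0.3141 V.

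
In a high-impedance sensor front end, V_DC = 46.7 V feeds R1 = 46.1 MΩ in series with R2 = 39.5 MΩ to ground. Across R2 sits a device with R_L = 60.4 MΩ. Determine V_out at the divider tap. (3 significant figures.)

V_out ≈ 15.9 V

The load sits in parallel with R2, giving an effective lower resistance R2' = R2·R_L/(R2+R_L) = 23.88 MΩ.
Voltage divider with the loaded lower leg: V_out = 46.7 × 23.88/(46.1 + 23.88) = 46.7 × 0.3413 = 15.94 V.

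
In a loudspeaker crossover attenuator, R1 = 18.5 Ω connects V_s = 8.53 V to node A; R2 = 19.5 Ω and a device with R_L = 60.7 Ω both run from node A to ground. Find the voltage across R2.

First combine the lower leg with the load: R2 ‖ R_L = 14.76 Ω.
Voltage divider with the loaded lower leg: V_out = 8.53 × 14.76/(18.5 + 14.76) = 8.53 × 0.4438 = 3.785 V.

V_out ≈ 3.79 V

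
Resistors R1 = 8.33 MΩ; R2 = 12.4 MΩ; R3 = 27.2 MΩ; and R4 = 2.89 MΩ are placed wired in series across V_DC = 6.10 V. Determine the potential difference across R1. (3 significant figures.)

V ≈ 1.00 V

Total series resistance ΣR = 8.33 + 12.4 + 27.2 + 2.89 = 50.82 MΩ.
By the voltage-divider rule, V = 6.10 × 8.330/50.82 = 0.9999 V.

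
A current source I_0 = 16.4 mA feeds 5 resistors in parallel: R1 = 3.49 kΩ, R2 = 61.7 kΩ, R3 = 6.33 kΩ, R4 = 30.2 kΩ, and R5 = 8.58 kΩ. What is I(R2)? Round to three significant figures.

Total conductance ΣG = 1/3.49 + 1/61.7 + 1/6.33 + 1/30.2 + 1/8.58 = 0.6104 (units of 1/kΩ).
R2 takes the fraction G_k/ΣG = 0.01621/0.6104 = 0.02655, so I = 16.4 × 0.02655 = 0.4355 mA.

I ≈ 0.435 mA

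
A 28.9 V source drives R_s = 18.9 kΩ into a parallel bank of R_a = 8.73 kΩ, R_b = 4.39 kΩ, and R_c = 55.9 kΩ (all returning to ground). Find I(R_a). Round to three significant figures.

Equivalent of the parallel group: R_p = 2.776 kΩ.
Node voltage V_A = V_in · R_p/(R_s + R_p) = 28.9 × 0.1281 = 3.701 V.
I(R_a) = V_A / R_a = 3.701/8.73 = 0.4240 mA.
(Check via current divider: I_total = 1.333 mA; share G_k/ΣG = 0.3180 → same result.)

I ≈ 0.424 mA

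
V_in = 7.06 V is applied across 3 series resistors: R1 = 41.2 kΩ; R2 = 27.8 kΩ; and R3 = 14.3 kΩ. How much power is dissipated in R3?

P ≈ 0.103 mW

ΣR = 83.30 kΩ → I = 7.06/83.30 = 0.08475 mA.
P(R3) = I²·R3 = (0.08475)² × 14.3 = 0.1027 mW.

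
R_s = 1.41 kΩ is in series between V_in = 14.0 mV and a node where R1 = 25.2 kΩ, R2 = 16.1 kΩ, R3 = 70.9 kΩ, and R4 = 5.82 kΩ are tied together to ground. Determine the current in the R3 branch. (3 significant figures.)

Combine the parallel branches: R_p = (1/25.2 + 1/16.1 + 1/70.9 + 1/5.82)⁻¹ = 3.476 kΩ.
V_A by voltage divider: V_A = 14.0 × 3.476/(1.41 + 3.476) = 9.960 mV.
I(R3) = V_A / R3 = 9.960/70.9 = 0.1405 µA.
(Check via current divider: I_total = 2.866 µA; share G_k/ΣG = 0.04902 → same result.)

I ≈ 0.140 µA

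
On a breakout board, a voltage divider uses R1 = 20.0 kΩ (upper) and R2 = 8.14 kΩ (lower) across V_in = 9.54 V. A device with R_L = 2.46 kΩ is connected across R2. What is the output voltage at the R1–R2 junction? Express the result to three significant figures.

V_out ≈ 0.823 V

First combine the lower leg with the load: R2 ‖ R_L = 1.889 kΩ.
Then V_out = V_in · R2'/(R1 + R2') = 9.54 × 1.889/21.89 = 0.8233 V.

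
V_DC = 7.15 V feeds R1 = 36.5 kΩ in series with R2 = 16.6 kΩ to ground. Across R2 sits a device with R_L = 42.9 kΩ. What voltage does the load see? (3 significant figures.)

First combine the lower leg with the load: R2 ‖ R_L = 11.97 kΩ.
Voltage divider with the loaded lower leg: V_out = 7.15 × 11.97/(36.5 + 11.97) = 7.15 × 0.2469 = 1.766 V.

V_out ≈ 1.77 V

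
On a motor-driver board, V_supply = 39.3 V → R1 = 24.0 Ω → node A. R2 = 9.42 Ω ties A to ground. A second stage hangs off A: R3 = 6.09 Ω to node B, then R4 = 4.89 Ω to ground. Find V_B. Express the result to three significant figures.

V_B ≈ 3.05 V

Looking into the second stage from A: R3 + R4 = 10.98 Ω appears in parallel with R2.
R2 ‖ (R3+R4) = 5.070 Ω.
V_A = 39.3 × 5.070/(24.0 + 5.070) = 6.854 V.
V_B = V_A × 0.4454 = 3.053 V.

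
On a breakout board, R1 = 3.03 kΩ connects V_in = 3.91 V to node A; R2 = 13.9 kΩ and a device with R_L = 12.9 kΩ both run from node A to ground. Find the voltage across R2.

V_out ≈ 2.69 V

R2 ‖ R_L = (13.9 × 12.9)/(13.9 + 12.9) = 6.691 kΩ.
Then V_out = V_in · R2'/(R1 + R2') = 3.91 × 6.691/9.721 = 2.691 V.
(Unloaded it would be 3.21 V; the load pulls it down.)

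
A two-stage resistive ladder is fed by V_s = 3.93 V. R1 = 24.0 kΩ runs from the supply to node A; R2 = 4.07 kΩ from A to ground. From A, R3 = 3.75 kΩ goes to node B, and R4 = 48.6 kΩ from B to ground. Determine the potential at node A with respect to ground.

V_A ≈ 0.534 V

Looking into the second stage from A: R3 + R4 = 52.35 kΩ appears in parallel with R2.
Effective lower resistance at A: R2 ‖ 52.35 = 3.776 kΩ.
So V_A = 3.93 × 0.1360 = 0.5343 V.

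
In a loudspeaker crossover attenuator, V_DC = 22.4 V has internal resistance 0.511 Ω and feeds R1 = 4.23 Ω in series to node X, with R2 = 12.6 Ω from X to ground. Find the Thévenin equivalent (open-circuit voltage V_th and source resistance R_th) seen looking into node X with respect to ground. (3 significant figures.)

V_th ≈ 16.3 V, R_th ≈ 3.44 Ω

R1' = 0.511 + 4.23 = 4.741 Ω (source resistance + R1).
Open-circuit (no load on X): V_th = V_DC · R2/(R1' + R2) = 22.4 × 12.6/(4.741 + 12.6) = 16.28 V.
Looking into X with the source shorted: R_th = R1'·R2/(R1'+R2) = 4.741 × 12.6/17.34 = 3.445 Ω.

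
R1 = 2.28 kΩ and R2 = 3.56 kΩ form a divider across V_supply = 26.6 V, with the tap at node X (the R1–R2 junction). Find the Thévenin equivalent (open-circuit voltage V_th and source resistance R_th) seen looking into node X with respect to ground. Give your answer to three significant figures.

V_th ≈ 16.2 V, R_th ≈ 1.39 kΩ

Open-circuit (no load on X): V_th = V_supply · R2/(R1 + R2) = 26.6 × 3.56/(2.280 + 3.56) = 16.22 V.
With V_supply suppressed (replaced by a short), R_th = R1 ‖ R2 = (2.280 × 3.56)/(2.280 + 3.56) = 1.390 kΩ.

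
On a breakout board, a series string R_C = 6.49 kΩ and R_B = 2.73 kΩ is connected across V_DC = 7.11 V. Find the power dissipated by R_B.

ΣR = 9.220 kΩ → I = 7.11/9.220 = 0.7711 mA.
P = I²R = 0.5947 × 2.73 = 1.623 mW.

P ≈ 1.62 mW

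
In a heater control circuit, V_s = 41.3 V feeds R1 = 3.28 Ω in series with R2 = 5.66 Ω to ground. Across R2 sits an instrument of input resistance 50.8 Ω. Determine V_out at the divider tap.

V_out ≈ 25.1 V

First combine the lower leg with the load: R2 ‖ R_L = 5.093 Ω.
Now apply the divider: V_out = 41.3 × 0.6082 = 25.12 V.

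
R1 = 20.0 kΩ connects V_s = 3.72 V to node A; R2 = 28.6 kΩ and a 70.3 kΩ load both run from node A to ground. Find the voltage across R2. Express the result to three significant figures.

R2 ‖ R_L = (28.6 × 70.3)/(28.6 + 70.3) = 20.33 kΩ.
Now apply the divider: V_out = 3.72 × 0.5041 = 1.875 V.
(Unloaded it would be 2.19 V; the load pulls it down.)

V_out ≈ 1.88 V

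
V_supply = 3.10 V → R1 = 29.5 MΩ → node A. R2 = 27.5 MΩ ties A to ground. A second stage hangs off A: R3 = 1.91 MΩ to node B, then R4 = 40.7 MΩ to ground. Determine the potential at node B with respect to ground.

V_B ≈ 1.07 V

Looking into the second stage from A: R3 + R4 = 42.61 MΩ appears in parallel with R2.
R2 ‖ (R3+R4) = 16.71 MΩ.
First divider: V_A = V_supply · 16.71/(29.5 + 16.71) = 1.121 V.
Stage 2 is unloaded, so V_B = V_A · R4/(R3+R4) = 1.121 × 40.7/42.61 = 1.071 V.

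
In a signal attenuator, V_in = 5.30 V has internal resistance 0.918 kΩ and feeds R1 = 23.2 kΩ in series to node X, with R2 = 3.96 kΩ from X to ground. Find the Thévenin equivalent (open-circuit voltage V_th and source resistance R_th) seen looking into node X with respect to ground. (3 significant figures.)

R1' = 0.918 + 23.2 = 24.12 kΩ (source resistance + R1).
With X open, the divider is unloaded: V_th = 5.30 × 3.96/28.08 = 0.7475 V.
With V_in suppressed (replaced by a short), R_th = R1' ‖ R2 = (24.12 × 3.96)/(24.12 + 3.96) = 3.401 kΩ.

V_th ≈ 0.747 V, R_th ≈ 3.40 kΩ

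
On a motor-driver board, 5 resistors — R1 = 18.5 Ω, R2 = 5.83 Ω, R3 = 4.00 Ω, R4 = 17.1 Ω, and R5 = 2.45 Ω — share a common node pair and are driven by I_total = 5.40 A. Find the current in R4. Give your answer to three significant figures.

ΣG = 1/18.5 + 1/5.83 + 1/4.00 + 1/17.1 + 1/2.45 = 0.9422.
By the current-divider rule, I = I_total · G_k/ΣG = 5.40 × 0.06207 = 0.3352 A.

I ≈ 0.335 A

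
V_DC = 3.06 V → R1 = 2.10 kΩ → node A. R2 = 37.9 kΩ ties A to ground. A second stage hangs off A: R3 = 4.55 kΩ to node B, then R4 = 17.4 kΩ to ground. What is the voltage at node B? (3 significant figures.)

V_B ≈ 2.11 V

Node A sees R2 in parallel with the series input of stage 2, R3 + R4 = 21.95 kΩ.
Effective lower resistance at A: R2 ‖ 21.95 = 13.90 kΩ.
V_A = 3.06 × 13.90/(2.10 + 13.90) = 2.658 V.
Stage 2 is unloaded, so V_B = V_A · R4/(R3+R4) = 2.658 × 17.4/21.95 = 2.107 V.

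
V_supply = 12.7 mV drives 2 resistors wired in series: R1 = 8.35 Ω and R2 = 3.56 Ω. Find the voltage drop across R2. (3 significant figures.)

V ≈ 3.80 mV

Total series resistance ΣR = 8.35 + 3.56 = 11.91 Ω.
V = V_supply · R/ΣR = 12.7 × 0.2989 = 3.796 mV.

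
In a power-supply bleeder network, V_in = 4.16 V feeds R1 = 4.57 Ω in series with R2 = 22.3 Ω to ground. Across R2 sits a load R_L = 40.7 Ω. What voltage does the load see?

The load sits in parallel with R2, giving an effective lower resistance R2' = R2·R_L/(R2+R_L) = 14.41 Ω.
Voltage divider with the loaded lower leg: V_out = 4.16 × 14.41/(4.57 + 14.41) = 4.16 × 0.7592 = 3.158 V.

V_out ≈ 3.16 V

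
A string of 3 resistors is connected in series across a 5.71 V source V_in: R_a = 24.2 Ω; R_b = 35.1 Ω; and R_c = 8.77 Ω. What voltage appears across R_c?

ΣR = 24.2 + 35.1 + 8.77 = 68.07 Ω.
By the voltage-divider rule, V = 5.71 × 8.770/68.07 = 0.7357 V.

V ≈ 0.736 V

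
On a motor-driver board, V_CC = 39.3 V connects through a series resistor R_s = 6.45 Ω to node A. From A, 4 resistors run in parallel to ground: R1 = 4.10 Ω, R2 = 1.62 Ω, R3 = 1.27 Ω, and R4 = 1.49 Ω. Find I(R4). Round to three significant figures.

Combine the parallel branches: R_p = (1/4.10 + 1/1.62 + 1/1.27 + 1/1.49)⁻¹ = 0.4311 Ω.
Node voltage V_A = V_CC · R_p/(R_s + R_p) = 39.3 × 0.06265 = 2.462 V.
Branch current I = V_A/R4 = 2.462/1.49 = 1.652 A.

I ≈ 1.65 A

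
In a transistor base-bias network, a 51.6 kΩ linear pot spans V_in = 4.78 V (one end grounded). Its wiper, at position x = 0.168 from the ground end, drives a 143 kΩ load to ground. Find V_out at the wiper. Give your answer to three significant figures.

V_out ≈ 0.764 V

Lower segment x·R_p = 8.669 kΩ; upper segment (1−x)·R_p = 42.93 kΩ.
R_L loads the lower segment: effective lower R = 8.173 kΩ.
Loaded-divider output: V_out = 4.78 × 0.1599 = 0.7645 V.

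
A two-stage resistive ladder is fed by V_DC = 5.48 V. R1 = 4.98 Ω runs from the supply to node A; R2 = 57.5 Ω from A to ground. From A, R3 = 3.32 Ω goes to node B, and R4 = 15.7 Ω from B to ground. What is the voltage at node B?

V_B ≈ 3.35 V

Node A sees R2 in parallel with the series input of stage 2, R3 + R4 = 19.02 Ω.
Effective lower resistance at A: R2 ‖ 19.02 = 14.29 Ω.
So V_A = 5.48 × 0.7416 = 4.064 V.
V_B = V_A × 0.8254 = 3.355 V.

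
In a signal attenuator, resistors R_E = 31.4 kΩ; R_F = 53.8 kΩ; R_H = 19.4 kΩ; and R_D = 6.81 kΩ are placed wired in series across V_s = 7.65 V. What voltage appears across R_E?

V ≈ 2.16 V

Series total: ΣR = 31.4 + 53.8 + 19.4 + 6.81 = 111.4 kΩ.
Voltage divider: V = V_s · (31.40 / 111.4) = 7.65 × 0.2818 = 2.156 V.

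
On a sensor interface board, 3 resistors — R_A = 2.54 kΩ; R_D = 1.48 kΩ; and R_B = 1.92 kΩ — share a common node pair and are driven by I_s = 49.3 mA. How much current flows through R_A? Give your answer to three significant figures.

I ≈ 12.2 mA

Total conductance ΣG = 1/2.54 + 1/1.48 + 1/1.92 = 1.590 (units of 1/kΩ).
Current divider: I(R_A) = I_s · G_k/ΣG = 49.3 × (0.3937/1.590) = 49.3 × 0.2476 = 12.21 mA.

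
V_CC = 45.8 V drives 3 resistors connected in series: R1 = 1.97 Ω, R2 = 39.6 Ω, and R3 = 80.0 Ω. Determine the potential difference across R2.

V ≈ 14.9 V

ΣR = 1.97 + 39.6 + 80.0 = 121.6 Ω.
Voltage divider: V = V_CC · (39.60 / 121.6) = 45.8 × 0.3257 = 14.92 V.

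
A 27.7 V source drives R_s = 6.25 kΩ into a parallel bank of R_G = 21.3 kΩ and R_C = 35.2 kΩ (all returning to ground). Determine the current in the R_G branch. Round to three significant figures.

Combine the parallel branches: R_p = (1/21.3 + 1/35.2)⁻¹ = 13.27 kΩ.
V_A by voltage divider: V_A = 27.7 × 13.27/(6.25 + 13.27) = 18.83 V.
I(R_G) = V_A / R_G = 18.83/21.3 = 0.8841 mA.
(Check via current divider: I_total = 1.419 mA; share G_k/ΣG = 0.6230 → same result.)

I ≈ 0.884 mA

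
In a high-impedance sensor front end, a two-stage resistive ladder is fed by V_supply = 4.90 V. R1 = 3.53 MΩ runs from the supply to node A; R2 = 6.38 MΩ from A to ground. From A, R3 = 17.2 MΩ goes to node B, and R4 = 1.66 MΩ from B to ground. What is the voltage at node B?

The second stage (R3 + R4 = 18.86 MΩ) loads node A in parallel with R2.
Effective lower resistance at A: R2 ‖ 18.86 = 4.767 MΩ.
So V_A = 4.90 × 0.5746 = 2.815 V.
Stage 2 is unloaded, so V_B = V_A · R4/(R3+R4) = 2.815 × 1.66/18.86 = 0.2478 V.

V_B ≈ 0.248 V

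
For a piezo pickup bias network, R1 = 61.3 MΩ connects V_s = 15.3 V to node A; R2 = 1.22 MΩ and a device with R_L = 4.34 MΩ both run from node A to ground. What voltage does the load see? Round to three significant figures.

First combine the lower leg with the load: R2 ‖ R_L = 0.9523 MΩ.
Now apply the divider: V_out = 15.3 × 0.01530 = 0.2341 V.

V_out ≈ 0.234 V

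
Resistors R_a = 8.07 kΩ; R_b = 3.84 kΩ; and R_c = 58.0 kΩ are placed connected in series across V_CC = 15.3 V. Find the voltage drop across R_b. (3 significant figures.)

Total series resistance ΣR = 8.07 + 3.84 + 58.0 = 69.91 kΩ.
By the voltage-divider rule, V = 15.3 × 3.840/69.91 = 0.8404 V.

V ≈ 0.840 V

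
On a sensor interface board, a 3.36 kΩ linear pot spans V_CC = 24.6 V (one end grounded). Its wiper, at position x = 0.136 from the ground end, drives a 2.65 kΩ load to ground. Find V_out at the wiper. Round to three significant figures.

V_out ≈ 2.91 V

Lower segment x·R_p = 0.4570 kΩ; upper segment (1−x)·R_p = 2.903 kΩ.
R_L loads the lower segment: effective lower R = 0.3898 kΩ.
Loaded-divider output: V_out = 24.6 × 0.1184 = 2.912 V.
(Unloaded: V_out = x·V_CC = 3.35 V.)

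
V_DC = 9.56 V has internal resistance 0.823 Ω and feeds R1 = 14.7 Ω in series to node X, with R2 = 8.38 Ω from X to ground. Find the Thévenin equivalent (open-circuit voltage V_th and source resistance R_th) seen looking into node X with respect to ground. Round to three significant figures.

V_th ≈ 3.35 V, R_th ≈ 5.44 Ω

R1' = 0.823 + 14.7 = 15.52 Ω (source resistance + R1).
V_th is the unloaded tap voltage: V_DC · R2/(R1'+R2) = 9.56 × 0.3506 = 3.352 V.
With V_DC suppressed (replaced by a short), R_th = R1' ‖ R2 = (15.52 × 8.38)/(15.52 + 8.38) = 5.442 Ω.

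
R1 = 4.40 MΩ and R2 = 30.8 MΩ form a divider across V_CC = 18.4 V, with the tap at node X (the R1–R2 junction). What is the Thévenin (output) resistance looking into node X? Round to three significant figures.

Zeroing V_CC shorts the top of R1 to ground, so R_th = R1 ‖ R2 = 3.850 MΩ.

R_th ≈ 3.85 MΩ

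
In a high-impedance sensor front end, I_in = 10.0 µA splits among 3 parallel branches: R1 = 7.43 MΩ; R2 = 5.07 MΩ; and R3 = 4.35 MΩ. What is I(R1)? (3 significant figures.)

Conductances: ΣG = 1/7.43 + 1/5.07 + 1/4.35 = 0.5617 (1/MΩ).
Current divider: I(R1) = I_in · G_k/ΣG = 10.0 × (0.1346/0.5617) = 10.0 × 0.2396 = 2.396 µA.

I ≈ 2.40 µA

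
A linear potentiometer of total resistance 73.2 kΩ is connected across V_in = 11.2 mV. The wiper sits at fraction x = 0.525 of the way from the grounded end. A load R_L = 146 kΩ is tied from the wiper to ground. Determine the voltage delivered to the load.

V_out ≈ 5.23 mV

The pot divides into 34.77 kΩ above the wiper and 38.43 kΩ below.
(x·R_p) ‖ R_L = 30.42 kΩ.
V_out = 11.2 × 30.42/(34.77 + 30.42) = 5.227 mV.
(Unloaded: V_out = x·V_in = 5.88 mV.)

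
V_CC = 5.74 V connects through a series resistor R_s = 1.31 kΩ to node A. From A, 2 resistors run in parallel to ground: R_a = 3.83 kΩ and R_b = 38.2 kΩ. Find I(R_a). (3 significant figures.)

I ≈ 1.09 mA

Equivalent of the parallel group: R_p = 3.481 kΩ.
Node voltage V_A = V_CC · R_p/(R_s + R_p) = 5.74 × 0.7266 = 4.171 V.
Branch current I = V_A/R_a = 4.171/3.83 = 1.089 mA.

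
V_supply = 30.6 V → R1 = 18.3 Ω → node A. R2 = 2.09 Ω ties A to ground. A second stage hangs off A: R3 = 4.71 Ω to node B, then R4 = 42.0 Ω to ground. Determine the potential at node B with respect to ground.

Node A sees R2 in parallel with the series input of stage 2, R3 + R4 = 46.71 Ω.
R2 ‖ (R3+R4) = 2.000 Ω.
V_A = 30.6 × 2.000/(18.3 + 2.000) = 3.015 V.
Then the unloaded second divider: V_B = V_A × R4/(R3+R4) = 3.015 × 0.8992 = 2.711 V.

V_B ≈ 2.71 V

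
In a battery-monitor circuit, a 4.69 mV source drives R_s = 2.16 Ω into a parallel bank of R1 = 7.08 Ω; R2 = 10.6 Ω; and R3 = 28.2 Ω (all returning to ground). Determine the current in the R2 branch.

Equivalent of the parallel group: R_p = 3.689 Ω.
V_A by voltage divider: V_A = 4.69 × 3.689/(2.16 + 3.689) = 2.958 mV.
I(R2) = V_A / R2 = 2.958/10.6 = 0.2791 mA.
(Equivalently: I_total = 0.8018 mA, then current-divider fraction G_k/ΣG = 0.3481.)

I ≈ 0.279 mA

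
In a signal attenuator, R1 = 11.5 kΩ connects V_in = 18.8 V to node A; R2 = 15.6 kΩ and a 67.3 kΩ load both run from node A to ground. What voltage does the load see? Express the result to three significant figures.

The load sits in parallel with R2, giving an effective lower resistance R2' = R2·R_L/(R2+R_L) = 12.66 kΩ.
Voltage divider with the loaded lower leg: V_out = 18.8 × 12.66/(11.5 + 12.66) = 18.8 × 0.5241 = 9.853 V.

V_out ≈ 9.85 V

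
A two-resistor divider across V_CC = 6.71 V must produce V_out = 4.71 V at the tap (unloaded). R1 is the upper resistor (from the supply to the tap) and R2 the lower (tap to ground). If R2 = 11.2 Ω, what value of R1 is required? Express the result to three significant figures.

R1 ≈ 4.76 Ω

V_out/V_CC = R2/(R1+R2) = 0.7019.
Rearranging, R1 = R2·(1−k)/k = 11.2 × 0.4246 = 4.756 Ω.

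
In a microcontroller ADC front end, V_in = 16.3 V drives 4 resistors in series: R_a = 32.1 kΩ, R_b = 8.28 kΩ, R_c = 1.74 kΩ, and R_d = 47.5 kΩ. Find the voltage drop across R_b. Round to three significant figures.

V ≈ 1.51 V

Series total: ΣR = 32.1 + 8.28 + 1.74 + 47.5 = 89.62 kΩ.
V = V_in · R/ΣR = 16.3 × 0.09239 = 1.506 V.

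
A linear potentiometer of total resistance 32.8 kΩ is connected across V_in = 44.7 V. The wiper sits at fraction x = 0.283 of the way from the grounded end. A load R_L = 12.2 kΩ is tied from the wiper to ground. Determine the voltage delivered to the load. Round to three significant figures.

V_out ≈ 8.18 V

Split the track: R_lower = x·R_p = 9.282 kΩ, R_upper = (1−x)·R_p = 23.52 kΩ.
(x·R_p) ‖ R_L = 5.272 kΩ.
V_out = 44.7 × 5.272/(23.52 + 5.272) = 8.185 V.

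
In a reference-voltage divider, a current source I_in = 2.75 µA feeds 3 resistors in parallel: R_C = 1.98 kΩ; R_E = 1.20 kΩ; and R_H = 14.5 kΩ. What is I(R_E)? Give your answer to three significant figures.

ΣG = 1/1.98 + 1/1.20 + 1/14.5 = 1.407.
R_E takes the fraction G_k/ΣG = 0.8333/1.407 = 0.5921, so I = 2.75 × 0.5921 = 1.628 µA.

I ≈ 1.63 µA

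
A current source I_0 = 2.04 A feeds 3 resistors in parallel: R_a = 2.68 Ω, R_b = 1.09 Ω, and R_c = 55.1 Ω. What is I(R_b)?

Total conductance ΣG = 1/2.68 + 1/1.09 + 1/55.1 = 1.309 (units of 1/Ω).
By the current-divider rule, I = I_0 · G_k/ΣG = 2.04 × 0.7010 = 1.430 A.

I ≈ 1.43 A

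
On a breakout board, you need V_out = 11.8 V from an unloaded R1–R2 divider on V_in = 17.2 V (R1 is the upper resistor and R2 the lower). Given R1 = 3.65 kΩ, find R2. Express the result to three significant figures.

R2 ≈ 7.98 kΩ

Required fraction k = V_out/V_in = 0.6860.
R2 = R1 · 0.6860/(1 − 0.6860) = 7.976 kΩ.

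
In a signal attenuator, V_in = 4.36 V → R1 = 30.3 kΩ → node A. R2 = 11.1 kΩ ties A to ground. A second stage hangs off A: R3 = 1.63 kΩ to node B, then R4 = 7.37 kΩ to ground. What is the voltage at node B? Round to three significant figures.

Looking into the second stage from A: R3 + R4 = 9.000 kΩ appears in parallel with R2.
Effective lower resistance at A: R2 ‖ 9.000 = 4.970 kΩ.
V_A = 4.36 × 4.970/(30.3 + 4.970) = 0.6144 V.
Stage 2 is unloaded, so V_B = V_A · R4/(R3+R4) = 0.6144 × 7.37/9.000 = 0.5031 V.

V_B ≈ 0.503 V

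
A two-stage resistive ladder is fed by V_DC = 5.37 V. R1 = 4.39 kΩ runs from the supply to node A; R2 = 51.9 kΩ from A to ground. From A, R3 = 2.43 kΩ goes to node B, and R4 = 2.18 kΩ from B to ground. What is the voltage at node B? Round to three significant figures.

The second stage (R3 + R4 = 4.610 kΩ) loads node A in parallel with R2.
Effective lower resistance at A: R2 ‖ 4.610 = 4.234 kΩ.
First divider: V_A = V_DC · 4.234/(4.39 + 4.234) = 2.636 V.
Stage 2 is unloaded, so V_B = V_A · R4/(R3+R4) = 2.636 × 2.18/4.610 = 1.247 V.

V_B ≈ 1.25 V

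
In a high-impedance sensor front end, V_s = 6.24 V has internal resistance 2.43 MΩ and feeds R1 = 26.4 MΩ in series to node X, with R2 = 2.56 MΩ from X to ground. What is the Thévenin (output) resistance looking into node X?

R_th ≈ 2.35 MΩ

R1' = 2.43 + 26.4 = 28.83 MΩ (source resistance + R1).
Looking into X with the source shorted: R_th = R1'·R2/(R1'+R2) = 28.83 × 2.56/31.39 = 2.351 MΩ.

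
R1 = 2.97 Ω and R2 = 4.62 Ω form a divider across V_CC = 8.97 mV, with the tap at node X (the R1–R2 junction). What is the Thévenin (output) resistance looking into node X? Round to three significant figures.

Zeroing V_CC shorts the top of R1 to ground, so R_th = R1 ‖ R2 = 1.808 Ω.

R_th ≈ 1.81 Ω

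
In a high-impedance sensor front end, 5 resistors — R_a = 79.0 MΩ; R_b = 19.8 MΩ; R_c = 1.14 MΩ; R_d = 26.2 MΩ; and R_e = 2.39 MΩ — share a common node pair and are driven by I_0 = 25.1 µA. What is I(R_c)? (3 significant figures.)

Conductances: ΣG = 1/79.0 + 1/19.8 + 1/1.14 + 1/26.2 + 1/2.39 = 1.397 (1/MΩ).
Current divider: I(R_c) = I_0 · G_k/ΣG = 25.1 × (0.8772/1.397) = 25.1 × 0.6279 = 15.76 µA.

I ≈ 15.8 µA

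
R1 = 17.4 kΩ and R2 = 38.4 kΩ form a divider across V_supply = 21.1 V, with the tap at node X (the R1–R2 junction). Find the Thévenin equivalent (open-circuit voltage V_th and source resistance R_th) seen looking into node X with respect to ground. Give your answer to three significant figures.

V_th ≈ 14.5 V, R_th ≈ 12.0 kΩ

V_th is the unloaded tap voltage: V_supply · R2/(R1+R2) = 21.1 × 0.6882 = 14.52 V.
Looking into X with the source shorted: R_th = R1·R2/(R1+R2) = 17.40 × 38.4/55.80 = 11.97 kΩ.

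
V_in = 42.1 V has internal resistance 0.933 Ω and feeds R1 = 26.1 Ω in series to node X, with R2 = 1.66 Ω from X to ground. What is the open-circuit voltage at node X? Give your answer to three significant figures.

V_th ≈ 2.44 V

R1' = 0.933 + 26.1 = 27.03 Ω (source resistance + R1).
V_th is the unloaded tap voltage: V_in · R2/(R1'+R2) = 42.1 × 0.05785 = 2.436 V.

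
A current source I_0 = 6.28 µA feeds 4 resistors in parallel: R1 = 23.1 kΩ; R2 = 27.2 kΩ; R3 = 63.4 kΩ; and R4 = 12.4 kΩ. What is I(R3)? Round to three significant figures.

I ≈ 0.561 µA

ΣG = 1/23.1 + 1/27.2 + 1/63.4 + 1/12.4 = 0.1765.
R3 takes the fraction G_k/ΣG = 0.01577/0.1765 = 0.08938, so I = 6.28 × 0.08938 = 0.5613 µA.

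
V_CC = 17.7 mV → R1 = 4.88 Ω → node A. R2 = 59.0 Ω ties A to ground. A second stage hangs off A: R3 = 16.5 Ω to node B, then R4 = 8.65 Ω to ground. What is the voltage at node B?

V_B ≈ 4.77 mV

Looking into the second stage from A: R3 + R4 = 25.15 Ω appears in parallel with R2.
R2 ‖ (R3+R4) = 17.63 Ω.
First divider: V_A = V_CC · 17.63/(4.88 + 17.63) = 13.86 mV.
V_B = V_A × 0.3439 = 4.768 mV.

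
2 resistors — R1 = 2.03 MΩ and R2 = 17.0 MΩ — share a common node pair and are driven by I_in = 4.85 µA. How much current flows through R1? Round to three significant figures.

I ≈ 4.33 µA

For two parallel branches, I_k = I_in · (other R)/(sum of R).
So I = 4.85 × 17.0/19.03 = 4.333 µA.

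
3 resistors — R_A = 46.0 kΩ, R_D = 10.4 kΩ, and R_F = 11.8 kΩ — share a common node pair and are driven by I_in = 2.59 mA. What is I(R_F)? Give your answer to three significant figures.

I ≈ 1.08 mA

ΣG = 1/46.0 + 1/10.4 + 1/11.8 = 0.2026.
Current divider: I(R_F) = I_in · G_k/ΣG = 2.59 × (0.08475/0.2026) = 2.59 × 0.4182 = 1.083 mA.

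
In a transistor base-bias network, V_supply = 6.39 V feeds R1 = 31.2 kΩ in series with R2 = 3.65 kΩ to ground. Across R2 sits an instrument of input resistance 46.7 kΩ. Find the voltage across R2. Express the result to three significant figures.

V_out ≈ 0.625 V

The load sits in parallel with R2, giving an effective lower resistance R2' = R2·R_L/(R2+R_L) = 3.385 kΩ.
Then V_out = V_supply · R2'/(R1 + R2') = 6.39 × 3.385/34.59 = 0.6255 V.
(Unloaded it would be 0.669 V; the load pulls it down.)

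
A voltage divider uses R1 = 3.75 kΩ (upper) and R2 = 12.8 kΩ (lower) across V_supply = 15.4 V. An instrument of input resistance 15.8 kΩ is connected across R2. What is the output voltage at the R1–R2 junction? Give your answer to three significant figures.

First combine the lower leg with the load: R2 ‖ R_L = 7.071 kΩ.
Now apply the divider: V_out = 15.4 × 0.6535 = 10.06 V.

V_out ≈ 10.1 V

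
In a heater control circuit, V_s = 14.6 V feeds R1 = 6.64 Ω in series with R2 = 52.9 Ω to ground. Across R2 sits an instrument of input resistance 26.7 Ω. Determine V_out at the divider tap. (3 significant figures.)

First combine the lower leg with the load: R2 ‖ R_L = 17.74 Ω.
Now apply the divider: V_out = 14.6 × 0.7277 = 10.62 V.

V_out ≈ 10.6 V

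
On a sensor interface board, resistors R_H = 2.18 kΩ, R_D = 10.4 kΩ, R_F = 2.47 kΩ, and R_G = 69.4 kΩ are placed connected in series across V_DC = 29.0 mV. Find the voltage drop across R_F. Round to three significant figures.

Total series resistance ΣR = 2.18 + 10.4 + 2.47 + 69.4 = 84.45 kΩ.
By the voltage-divider rule, V = 29.0 × 2.470/84.45 = 0.8482 mV.

V ≈ 0.848 mV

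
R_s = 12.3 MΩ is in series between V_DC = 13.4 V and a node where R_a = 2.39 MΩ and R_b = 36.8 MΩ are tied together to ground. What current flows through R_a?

Equivalent of the parallel group: R_p = 2.244 MΩ.
V_A = 13.4 × 2.244/14.54 = 2.068 V.
I(R_a) = V_A / R_a = 2.068/2.39 = 0.8651 µA.

I ≈ 0.865 µA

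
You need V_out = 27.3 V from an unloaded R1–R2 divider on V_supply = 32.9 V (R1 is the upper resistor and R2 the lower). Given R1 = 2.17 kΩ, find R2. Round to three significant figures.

V_out/V_supply = R2/(R1+R2) = 0.8298.
Rearranging, R2 = R1·k/(1−k) = 2.17 × 4.875 = 10.58 kΩ.

R2 ≈ 10.6 kΩ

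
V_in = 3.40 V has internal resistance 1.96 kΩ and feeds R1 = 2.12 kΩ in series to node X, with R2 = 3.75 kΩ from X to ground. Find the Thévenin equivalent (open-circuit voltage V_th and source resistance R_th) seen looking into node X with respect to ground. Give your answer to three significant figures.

V_th ≈ 1.63 V, R_th ≈ 1.95 kΩ

R1' = 1.96 + 2.12 = 4.080 kΩ (source resistance + R1).
Open-circuit (no load on X): V_th = V_in · R2/(R1' + R2) = 3.40 × 3.75/(4.080 + 3.75) = 1.628 V.
With V_in suppressed (replaced by a short), R_th = R1' ‖ R2 = (4.080 × 3.75)/(4.080 + 3.75) = 1.954 kΩ.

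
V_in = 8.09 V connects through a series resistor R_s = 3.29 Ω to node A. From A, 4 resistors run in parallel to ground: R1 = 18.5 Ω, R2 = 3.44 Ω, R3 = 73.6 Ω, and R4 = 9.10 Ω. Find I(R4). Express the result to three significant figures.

I ≈ 0.350 A

Combine the parallel branches: R_p = (1/18.5 + 1/3.44 + 1/73.6 + 1/9.10)⁻¹ = 2.136 Ω.
V_A by voltage divider: V_A = 8.09 × 2.136/(3.29 + 2.136) = 3.184 V.
Branch current I = V_A/R4 = 3.184/9.10 = 0.3499 A.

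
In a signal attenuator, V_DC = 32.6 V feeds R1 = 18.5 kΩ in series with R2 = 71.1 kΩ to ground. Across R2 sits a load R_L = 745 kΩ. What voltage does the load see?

V_out ≈ 25.4 V

The load sits in parallel with R2, giving an effective lower resistance R2' = R2·R_L/(R2+R_L) = 64.91 kΩ.
Then V_out = V_DC · R2'/(R1 + R2') = 32.6 × 64.91/83.41 = 25.37 V.
(Unloaded it would be 25.9 V; the load pulls it down.)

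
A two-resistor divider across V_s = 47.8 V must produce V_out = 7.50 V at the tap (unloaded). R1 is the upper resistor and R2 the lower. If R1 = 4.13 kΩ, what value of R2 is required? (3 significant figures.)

The divider ratio is R2/(R1+R2) = 7.50/47.8 = 0.1569.
Rearranging, R2 = R1·k/(1−k) = 4.13 × 0.1861 = 0.7686 kΩ.

R2 ≈ 0.769 kΩ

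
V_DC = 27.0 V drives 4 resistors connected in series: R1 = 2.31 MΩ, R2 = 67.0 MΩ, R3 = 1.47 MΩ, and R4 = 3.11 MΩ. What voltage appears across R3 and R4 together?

Series total: ΣR = 2.31 + 67.0 + 1.47 + 3.11 = 73.89 MΩ.
R_{R3..R4} = 1.47 + 3.11 = 4.580 MΩ.
By the voltage-divider rule, V = 27.0 × 4.580/73.89 = 1.674 V.

V ≈ 1.67 V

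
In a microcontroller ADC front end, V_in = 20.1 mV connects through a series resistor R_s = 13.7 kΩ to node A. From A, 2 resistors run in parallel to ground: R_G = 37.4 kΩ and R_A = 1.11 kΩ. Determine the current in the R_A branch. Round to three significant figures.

Parallel bank: R_p = 1/(1/37.4 + 1/1.11) = 1.078 kΩ.
V_A by voltage divider: V_A = 20.1 × 1.078/(13.7 + 1.078) = 1.466 mV.
Branch current I = V_A/R_A = 1.466/1.11 = 1.321 µA.
(Equivalently: I_total = 1.360 µA, then current-divider fraction G_k/ΣG = 0.9712.)

I ≈ 1.32 µA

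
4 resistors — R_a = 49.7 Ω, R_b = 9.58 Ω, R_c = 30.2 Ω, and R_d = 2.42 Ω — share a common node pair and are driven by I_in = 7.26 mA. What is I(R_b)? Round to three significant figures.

Conductances: ΣG = 1/49.7 + 1/9.58 + 1/30.2 + 1/2.42 = 0.5708 (1/Ω).
By the current-divider rule, I = I_in · G_k/ΣG = 7.26 × 0.1829 = 1.328 mA.

I ≈ 1.33 mA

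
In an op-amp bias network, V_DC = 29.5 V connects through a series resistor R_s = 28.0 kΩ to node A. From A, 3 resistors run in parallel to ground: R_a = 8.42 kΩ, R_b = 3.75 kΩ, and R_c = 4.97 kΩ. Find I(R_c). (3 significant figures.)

I ≈ 0.341 mA

Equivalent of the parallel group: R_p = 1.705 kΩ.
Node voltage V_A = V_DC · R_p/(R_s + R_p) = 29.5 × 0.05739 = 1.693 V.
Branch current I = V_A/R_c = 1.693/4.97 = 0.3406 mA.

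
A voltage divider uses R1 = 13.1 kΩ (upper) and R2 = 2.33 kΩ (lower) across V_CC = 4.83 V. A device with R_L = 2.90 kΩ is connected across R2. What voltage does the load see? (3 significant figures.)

First combine the lower leg with the load: R2 ‖ R_L = 1.292 kΩ.
Now apply the divider: V_out = 4.83 × 0.08977 = 0.4336 V.

V_out ≈ 0.434 V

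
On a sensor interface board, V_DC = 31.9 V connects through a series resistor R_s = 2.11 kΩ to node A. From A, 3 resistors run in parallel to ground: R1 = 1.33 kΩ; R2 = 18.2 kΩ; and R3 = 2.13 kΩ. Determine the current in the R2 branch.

I ≈ 0.475 mA

Equivalent of the parallel group: R_p = 0.7835 kΩ.
V_A by voltage divider: V_A = 31.9 × 0.7835/(2.11 + 0.7835) = 8.638 V.
Branch current I = V_A/R2 = 8.638/18.2 = 0.4746 mA.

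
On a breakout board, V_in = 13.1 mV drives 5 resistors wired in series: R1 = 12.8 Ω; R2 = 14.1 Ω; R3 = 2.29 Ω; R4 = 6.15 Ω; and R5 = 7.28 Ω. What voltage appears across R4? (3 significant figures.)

V ≈ 1.89 mV

Total series resistance ΣR = 12.8 + 14.1 + 2.29 + 6.15 + 7.28 = 42.62 Ω.
V = V_in · R/ΣR = 13.1 × 0.1443 = 1.890 mV.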